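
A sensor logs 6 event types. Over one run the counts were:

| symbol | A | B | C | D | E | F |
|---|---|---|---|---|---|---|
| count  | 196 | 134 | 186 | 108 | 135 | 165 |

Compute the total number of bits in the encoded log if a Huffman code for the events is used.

Build the Huffman tree bottom-up:
merge D(108) and B(134): 242
merge E(135) and F(165): 300
merge C(186) and A(196): 382
merge 242 and 300: 542
merge 382 and 542: 924
Total encoded bits = sum of merged weights = 242 + 300 + 382 + 542 + 924 = 2390.

2390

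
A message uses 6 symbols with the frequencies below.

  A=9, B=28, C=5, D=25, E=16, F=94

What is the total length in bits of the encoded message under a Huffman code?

Merge the two smallest weights repeatedly:
C(5) + A(9) → 14
14 + E(16) → 30
D(25) + B(28) → 53
30 + 53 → 83
83 + F(94) → 177
Each symbol's bit-cost is frequency × depth; summing gives 357 bits (equivalently 14 + 30 + 53 + 83 + 177).

357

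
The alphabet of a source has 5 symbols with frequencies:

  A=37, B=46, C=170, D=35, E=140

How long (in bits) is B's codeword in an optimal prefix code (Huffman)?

Build the tree from the bottom:
combine D(35), A(37) → 72
combine B(46), 72 → 118
combine 118, E(140) → 258
combine C(170), 258 → 428
B's leaf is at depth 3, giving a 3-bit codeword.

3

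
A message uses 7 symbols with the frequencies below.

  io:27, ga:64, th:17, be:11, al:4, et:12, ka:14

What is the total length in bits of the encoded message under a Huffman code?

Greedily combine the two least-frequent nodes:
combine al(4), be(11) → 15
combine et(12), ka(14) → 26
combine 15, th(17) → 32
combine 26, io(27) → 53
combine 32, 53 → 85
combine ga(64), 85 → 149
Total encoded bits = sum of merged weights = 15 + 26 + 32 + 53 + 85 + 149 = 360.

360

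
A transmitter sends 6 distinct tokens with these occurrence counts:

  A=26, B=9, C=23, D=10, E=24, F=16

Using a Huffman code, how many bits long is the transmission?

Build the Huffman tree bottom-up:
B(9) + D(10) → 19
F(16) + 19 → 35
C(23) + E(24) → 47
A(26) + 35 → 61
47 + 61 → 108
Each symbol's bit-cost is frequency × depth; summing gives 270 bits (equivalently 19 + 35 + 47 + 61 + 108).

270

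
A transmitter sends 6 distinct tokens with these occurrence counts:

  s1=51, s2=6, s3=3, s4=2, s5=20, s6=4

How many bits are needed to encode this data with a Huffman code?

Build the Huffman tree bottom-up:
merge s4(2) and s3(3): 5
merge s6(4) and 5: 9
merge s2(6) and 9: 15
merge 15 and s5(20): 35
merge 35 and s1(51): 86
The encoded length is the sum of every internal node's weight: 5 + 9 + 15 + 35 + 86 = 150 bits.

150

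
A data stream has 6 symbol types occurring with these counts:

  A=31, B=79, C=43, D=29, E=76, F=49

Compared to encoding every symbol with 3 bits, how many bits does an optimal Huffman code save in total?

Fixed-length: 3 bits × 307 symbols = 921 bits.
Huffman merges:
D(29) + A(31) → 60
C(43) + F(49) → 92
60 + E(76) → 136
B(79) + 92 → 171
136 + 171 → 307
Huffman total = 60 + 92 + 136 + 171 + 307 = 766 bits.
Saving = 921 − 766 = 155 bits.

155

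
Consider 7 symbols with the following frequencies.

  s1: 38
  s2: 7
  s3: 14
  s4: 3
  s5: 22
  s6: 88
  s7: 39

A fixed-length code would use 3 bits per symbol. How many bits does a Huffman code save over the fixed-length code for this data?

Fixed-length: 3 bits × 211 symbols = 633 bits.
Huffman merges:
combine s4(3), s2(7) → 10
combine 10, s3(14) → 24
combine s5(22), 24 → 46
combine s1(38), s7(39) → 77
combine 46, 77 → 123
combine s6(88), 123 → 211
Huffman total = 10 + 24 + 46 + 77 + 123 + 211 = 491 bits.
Saving = 633 − 491 = 142 bits.

142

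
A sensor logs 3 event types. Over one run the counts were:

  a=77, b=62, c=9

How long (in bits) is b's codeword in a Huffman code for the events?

Repeatedly merge the two smallest:
c(9) + b(62) → 71
71 + a(77) → 148
The subtree containing b is merged 2 times, so code length = 2.

2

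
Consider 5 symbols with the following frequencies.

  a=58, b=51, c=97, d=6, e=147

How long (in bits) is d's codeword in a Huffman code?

Huffman merges, smallest pair first:
merge d(6) and b(51): 57
merge 57 and a(58): 115
merge c(97) and 115: 212
merge e(147) and 212: 359
d sits 4 levels below the root, so its codeword is 4 bits.

4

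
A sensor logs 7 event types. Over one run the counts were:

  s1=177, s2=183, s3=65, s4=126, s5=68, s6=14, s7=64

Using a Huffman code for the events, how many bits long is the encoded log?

1809

Greedily combine the two least-frequent nodes:
combine s6(14), s7(64) → 78
combine s3(65), s5(68) → 133
combine 78, s4(126) → 204
combine 133, s1(177) → 310
combine s2(183), 204 → 387
combine 310, 387 → 697
Each symbol's bit-cost is frequency × depth; summing gives 1809 bits (equivalently 78 + 133 + 204 + 310 + 387 + 697).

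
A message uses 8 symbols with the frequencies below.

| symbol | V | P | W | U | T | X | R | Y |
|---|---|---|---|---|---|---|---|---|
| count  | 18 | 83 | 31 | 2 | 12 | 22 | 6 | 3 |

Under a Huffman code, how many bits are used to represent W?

3

Build the tree from the bottom:
U(2) + Y(3) → 5
5 + R(6) → 11
11 + T(12) → 23
V(18) + X(22) → 40
23 + W(31) → 54
40 + 54 → 94
P(83) + 94 → 177
The subtree containing W is merged 3 times, so code length = 3.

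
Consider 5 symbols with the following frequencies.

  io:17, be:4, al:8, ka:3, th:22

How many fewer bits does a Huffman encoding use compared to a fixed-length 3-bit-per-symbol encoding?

54

Fixed-length: 3 bits × 54 symbols = 162 bits.
Huffman merges:
combine ka(3), be(4) → 7
combine 7, al(8) → 15
combine 15, io(17) → 32
combine th(22), 32 → 54
Huffman total = 7 + 15 + 32 + 54 = 108 bits.
Saving = 162 − 108 = 54 bits.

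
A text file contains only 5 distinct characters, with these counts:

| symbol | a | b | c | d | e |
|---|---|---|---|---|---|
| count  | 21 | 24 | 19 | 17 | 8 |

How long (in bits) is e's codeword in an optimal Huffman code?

3

Repeatedly merge the two smallest:
merge e(8) and d(17): 25
merge c(19) and a(21): 40
merge b(24) and 25: 49
merge 40 and 49: 89
e's leaf is at depth 3, giving a 3-bit codeword.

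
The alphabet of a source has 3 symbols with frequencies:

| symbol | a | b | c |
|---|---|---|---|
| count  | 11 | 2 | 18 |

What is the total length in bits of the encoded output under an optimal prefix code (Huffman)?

Build the Huffman tree bottom-up:
merge b(2) and a(11): 13
merge 13 and c(18): 31
The encoded length is the sum of every internal node's weight: 13 + 31 = 44 bits.

44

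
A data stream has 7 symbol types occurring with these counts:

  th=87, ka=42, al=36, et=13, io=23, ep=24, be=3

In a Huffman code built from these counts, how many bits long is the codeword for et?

Repeatedly merge the two smallest:
merge be(3) and et(13): 16
merge 16 and io(23): 39
merge ep(24) and al(36): 60
merge 39 and ka(42): 81
merge 60 and 81: 141
merge th(87) and 141: 228
et sits 5 levels below the root, so its codeword is 5 bits.

5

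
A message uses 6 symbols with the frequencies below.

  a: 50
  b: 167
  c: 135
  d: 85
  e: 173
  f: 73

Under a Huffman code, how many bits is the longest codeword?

4

Merge the two lowest-weight nodes at each step:
a(50) + f(73) → 123
d(85) + 123 → 208
c(135) + b(167) → 302
e(173) + 208 → 381
302 + 381 → 683
The first pair merged (a, f) ends up deepest, at depth 4.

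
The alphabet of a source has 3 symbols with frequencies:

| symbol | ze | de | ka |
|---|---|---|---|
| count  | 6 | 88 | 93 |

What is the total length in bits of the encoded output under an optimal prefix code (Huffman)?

Merge the two smallest weights repeatedly:
combine ze(6), de(88) → 94
combine ka(93), 94 → 187
The encoded length is the sum of every internal node's weight: 94 + 187 = 281 bits.

281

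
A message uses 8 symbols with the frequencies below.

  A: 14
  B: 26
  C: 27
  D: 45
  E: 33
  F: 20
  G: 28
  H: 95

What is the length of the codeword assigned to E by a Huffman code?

Huffman merges, smallest pair first:
combine A(14), F(20) → 34
combine B(26), C(27) → 53
combine G(28), E(33) → 61
combine 34, D(45) → 79
combine 53, 61 → 114
combine 79, H(95) → 174
combine 114, 174 → 288
The subtree containing E is merged 3 times, so code length = 3.

3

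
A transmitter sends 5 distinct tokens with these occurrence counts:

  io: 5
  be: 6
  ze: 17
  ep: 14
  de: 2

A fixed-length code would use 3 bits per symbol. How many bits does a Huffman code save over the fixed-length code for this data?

Fixed-length: 3 bits × 44 symbols = 132 bits.
Huffman merges:
de(2) + io(5) → 7
be(6) + 7 → 13
13 + ep(14) → 27
ze(17) + 27 → 44
Huffman total = 7 + 13 + 27 + 44 = 91 bits.
Saving = 132 − 91 = 41 bits.

41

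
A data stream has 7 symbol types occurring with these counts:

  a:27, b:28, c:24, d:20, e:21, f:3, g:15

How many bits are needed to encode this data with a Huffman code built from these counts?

Greedily combine the two least-frequent nodes:
combine f(3), g(15) → 18
combine 18, d(20) → 38
combine e(21), c(24) → 45
combine a(27), b(28) → 55
combine 38, 45 → 83
combine 55, 83 → 138
The encoded length is the sum of every internal node's weight: 18 + 38 + 45 + 55 + 83 + 138 = 377 bits.

377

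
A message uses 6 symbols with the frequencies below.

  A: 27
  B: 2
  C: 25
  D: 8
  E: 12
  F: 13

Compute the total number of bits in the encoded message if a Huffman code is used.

206

Merge the two smallest weights repeatedly:
B(2) + D(8) → 10
10 + E(12) → 22
F(13) + 22 → 35
C(25) + A(27) → 52
35 + 52 → 87
The encoded length is the sum of every internal node's weight: 10 + 22 + 35 + 52 + 87 = 206 bits.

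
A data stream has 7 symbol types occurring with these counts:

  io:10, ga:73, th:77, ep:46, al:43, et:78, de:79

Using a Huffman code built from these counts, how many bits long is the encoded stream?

1114

Merge the two smallest weights repeatedly:
merge io(10) and al(43): 53
merge ep(46) and 53: 99
merge ga(73) and th(77): 150
merge et(78) and de(79): 157
merge 99 and 150: 249
merge 157 and 249: 406
Each symbol's bit-cost is frequency × depth; summing gives 1114 bits (equivalently 53 + 99 + 150 + 157 + 249 + 406).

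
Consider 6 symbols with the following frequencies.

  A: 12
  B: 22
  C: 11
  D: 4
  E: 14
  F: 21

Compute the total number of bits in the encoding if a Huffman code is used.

Merge the two smallest weights repeatedly:
D(4) + C(11) → 15
A(12) + E(14) → 26
15 + F(21) → 36
B(22) + 26 → 48
36 + 48 → 84
The encoded length is the sum of every internal node's weight: 15 + 26 + 36 + 48 + 84 = 209 bits.

209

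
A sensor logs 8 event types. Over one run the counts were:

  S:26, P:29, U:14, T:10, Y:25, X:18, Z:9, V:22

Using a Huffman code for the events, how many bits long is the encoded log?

Merge the two smallest weights repeatedly:
merge Z(9) and T(10): 19
merge U(14) and X(18): 32
merge 19 and V(22): 41
merge Y(25) and S(26): 51
merge P(29) and 32: 61
merge 41 and 51: 92
merge 61 and 92: 153
The encoded length is the sum of every internal node's weight: 19 + 32 + 41 + 51 + 61 + 92 + 153 = 449 bits.

449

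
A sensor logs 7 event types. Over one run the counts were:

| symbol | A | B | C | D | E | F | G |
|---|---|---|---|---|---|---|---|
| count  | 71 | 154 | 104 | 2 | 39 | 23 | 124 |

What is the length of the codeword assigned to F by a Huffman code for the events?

5

Repeatedly merge the two smallest:
D(2) + F(23) → 25
25 + E(39) → 64
64 + A(71) → 135
C(104) + G(124) → 228
135 + B(154) → 289
228 + 289 → 517
The subtree containing F is merged 5 times, so code length = 5.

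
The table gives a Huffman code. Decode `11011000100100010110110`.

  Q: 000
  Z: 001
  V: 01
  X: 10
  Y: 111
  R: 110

Read left to right; each codeword is recognised as soon as it completes (prefix code):
  110→R | 110→R | 001→Z | 001→Z | 000→Q | 10→X | 110→R | 110→R
Decoded message: RRZZQXRR

RRZZQXRR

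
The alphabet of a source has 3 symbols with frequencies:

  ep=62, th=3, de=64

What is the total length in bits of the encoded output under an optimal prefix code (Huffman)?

Merge the two smallest weights repeatedly:
merge th(3) and ep(62): 65
merge de(64) and 65: 129
Each symbol's bit-cost is frequency × depth; summing gives 194 bits (equivalently 65 + 129).

194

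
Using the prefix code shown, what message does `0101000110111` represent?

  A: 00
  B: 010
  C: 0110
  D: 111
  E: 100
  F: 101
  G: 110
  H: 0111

BECD

Read left to right; each codeword is recognised as soon as it completes (prefix code):
  010→B | 100→E | 0110→C | 111→D
Decoded message: BECD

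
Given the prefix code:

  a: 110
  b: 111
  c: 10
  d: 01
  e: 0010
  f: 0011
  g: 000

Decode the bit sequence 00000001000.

ggdg

Read left to right; each codeword is recognised as soon as it completes (prefix code):
  000→g | 000→g | 01→d | 000→g
Decoded message: ggdg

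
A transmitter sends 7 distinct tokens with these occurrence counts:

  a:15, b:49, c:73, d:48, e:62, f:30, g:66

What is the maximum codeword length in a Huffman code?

Merge the two lowest-weight nodes at each step:
combine a(15), f(30) → 45
combine 45, d(48) → 93
combine b(49), e(62) → 111
combine g(66), c(73) → 139
combine 93, 111 → 204
combine 139, 204 → 343
The first pair merged (a, f) ends up deepest, at depth 4.

4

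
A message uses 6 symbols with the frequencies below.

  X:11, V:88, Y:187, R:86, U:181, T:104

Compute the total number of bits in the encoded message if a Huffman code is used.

Merge the two smallest weights repeatedly:
combine X(11), R(86) → 97
combine V(88), 97 → 185
combine T(104), U(181) → 285
combine 185, Y(187) → 372
combine 285, 372 → 657
Each symbol's bit-cost is frequency × depth; summing gives 1596 bits (equivalently 97 + 185 + 285 + 372 + 657).

1596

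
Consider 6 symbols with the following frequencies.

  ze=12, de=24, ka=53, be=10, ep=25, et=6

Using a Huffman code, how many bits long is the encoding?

300

Build the Huffman tree bottom-up:
merge et(6) and be(10): 16
merge ze(12) and 16: 28
merge de(24) and ep(25): 49
merge 28 and 49: 77
merge ka(53) and 77: 130
Total encoded bits = sum of merged weights = 16 + 28 + 49 + 77 + 130 = 300.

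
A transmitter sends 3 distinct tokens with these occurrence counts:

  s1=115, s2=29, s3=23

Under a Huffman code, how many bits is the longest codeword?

Merge the two lowest-weight nodes at each step:
combine s3(23), s2(29) → 52
combine 52, s1(115) → 167
The rarest symbols sit at the bottom; the longest codeword is 2 bits.

2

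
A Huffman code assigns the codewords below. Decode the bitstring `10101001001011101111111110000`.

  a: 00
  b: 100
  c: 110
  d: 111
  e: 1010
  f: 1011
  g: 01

Read left to right; each codeword is recognised as soon as it completes (prefix code):
  1010→e | 100→b | 100→b | 1011→f | 1011→f | 111→d | 111→d | 100→b | 00→a
Decoded message: ebbffddba

ebbffddba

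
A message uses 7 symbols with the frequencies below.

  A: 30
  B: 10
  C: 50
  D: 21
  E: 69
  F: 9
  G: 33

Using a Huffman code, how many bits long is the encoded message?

566

Merge the two smallest weights repeatedly:
combine F(9), B(10) → 19
combine 19, D(21) → 40
combine A(30), G(33) → 63
combine 40, C(50) → 90
combine 63, E(69) → 132
combine 90, 132 → 222
Each symbol's bit-cost is frequency × depth; summing gives 566 bits (equivalently 19 + 40 + 63 + 90 + 132 + 222).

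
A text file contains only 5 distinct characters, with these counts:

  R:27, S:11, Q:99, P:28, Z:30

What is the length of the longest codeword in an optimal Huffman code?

3

Merge the two lowest-weight nodes at each step:
S(11) + R(27) → 38
P(28) + Z(30) → 58
38 + 58 → 96
96 + Q(99) → 195
Maximum depth reached is 3.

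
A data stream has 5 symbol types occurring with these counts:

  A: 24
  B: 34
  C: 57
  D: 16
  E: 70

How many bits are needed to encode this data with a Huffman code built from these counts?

442

Greedily combine the two least-frequent nodes:
D(16) + A(24) → 40
B(34) + 40 → 74
C(57) + E(70) → 127
74 + 127 → 201
The encoded length is the sum of every internal node's weight: 40 + 74 + 127 + 201 = 442 bits.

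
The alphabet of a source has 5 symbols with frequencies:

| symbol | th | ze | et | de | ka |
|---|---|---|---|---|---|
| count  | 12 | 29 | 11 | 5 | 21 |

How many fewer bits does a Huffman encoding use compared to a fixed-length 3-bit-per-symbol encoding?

Fixed-length: 3 bits × 78 symbols = 234 bits.
Huffman merges:
merge de(5) and et(11): 16
merge th(12) and 16: 28
merge ka(21) and 28: 49
merge ze(29) and 49: 78
Huffman total = 16 + 28 + 49 + 78 = 171 bits.
Saving = 234 − 171 = 63 bits.

63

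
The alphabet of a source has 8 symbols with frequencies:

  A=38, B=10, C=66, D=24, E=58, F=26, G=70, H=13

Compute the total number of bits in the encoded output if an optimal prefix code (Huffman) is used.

849

Build the Huffman tree bottom-up:
combine B(10), H(13) → 23
combine 23, D(24) → 47
combine F(26), A(38) → 64
combine 47, E(58) → 105
combine 64, C(66) → 130
combine G(70), 105 → 175
combine 130, 175 → 305
The encoded length is the sum of every internal node's weight: 23 + 47 + 64 + 105 + 130 + 175 + 305 = 849 bits.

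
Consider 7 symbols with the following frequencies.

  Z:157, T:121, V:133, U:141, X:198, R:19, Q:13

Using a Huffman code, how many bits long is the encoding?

2023

Build the Huffman tree bottom-up:
Q(13) + R(19) → 32
32 + T(121) → 153
V(133) + U(141) → 274
153 + Z(157) → 310
X(198) + 274 → 472
310 + 472 → 782
The encoded length is the sum of every internal node's weight: 32 + 153 + 274 + 310 + 472 + 782 = 2023 bits.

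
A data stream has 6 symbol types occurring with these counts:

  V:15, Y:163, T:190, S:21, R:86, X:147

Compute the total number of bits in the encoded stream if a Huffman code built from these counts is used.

Build the Huffman tree bottom-up:
combine V(15), S(21) → 36
combine 36, R(86) → 122
combine 122, X(147) → 269
combine Y(163), T(190) → 353
combine 269, 353 → 622
The encoded length is the sum of every internal node's weight: 36 + 122 + 269 + 353 + 622 = 1402 bits.

1402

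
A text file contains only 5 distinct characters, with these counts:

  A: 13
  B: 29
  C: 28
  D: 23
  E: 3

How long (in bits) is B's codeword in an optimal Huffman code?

2

Build the tree from the bottom:
E(3) + A(13) → 16
16 + D(23) → 39
C(28) + B(29) → 57
39 + 57 → 96
The subtree containing B is merged 2 times, so code length = 2.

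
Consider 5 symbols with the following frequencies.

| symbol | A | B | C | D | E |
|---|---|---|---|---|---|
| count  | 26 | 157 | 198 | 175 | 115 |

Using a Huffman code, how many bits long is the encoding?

Greedily combine the two least-frequent nodes:
combine A(26), E(115) → 141
combine 141, B(157) → 298
combine D(175), C(198) → 373
combine 298, 373 → 671
The encoded length is the sum of every internal node's weight: 141 + 298 + 373 + 671 = 1483 bits.

1483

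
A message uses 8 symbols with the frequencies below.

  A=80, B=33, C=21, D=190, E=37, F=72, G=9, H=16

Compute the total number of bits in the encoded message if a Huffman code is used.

Greedily combine the two least-frequent nodes:
merge G(9) and H(16): 25
merge C(21) and 25: 46
merge B(33) and E(37): 70
merge 46 and 70: 116
merge F(72) and A(80): 152
merge 116 and 152: 268
merge D(190) and 268: 458
Total encoded bits = sum of merged weights = 25 + 46 + 70 + 116 + 152 + 268 + 458 = 1135.

1135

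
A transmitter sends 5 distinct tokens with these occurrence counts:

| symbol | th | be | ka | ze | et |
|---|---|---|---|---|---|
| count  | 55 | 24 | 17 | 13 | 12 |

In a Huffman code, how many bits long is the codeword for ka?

Build the tree from the bottom:
et(12) + ze(13) → 25
ka(17) + be(24) → 41
25 + 41 → 66
th(55) + 66 → 121
ka sits 3 levels below the root, so its codeword is 3 bits.

3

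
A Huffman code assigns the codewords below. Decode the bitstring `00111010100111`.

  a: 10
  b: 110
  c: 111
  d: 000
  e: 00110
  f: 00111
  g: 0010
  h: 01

fhhf

Read left to right; each codeword is recognised as soon as it completes (prefix code):
  00111→f | 01→h | 01→h | 00111→f
Decoded message: fhhf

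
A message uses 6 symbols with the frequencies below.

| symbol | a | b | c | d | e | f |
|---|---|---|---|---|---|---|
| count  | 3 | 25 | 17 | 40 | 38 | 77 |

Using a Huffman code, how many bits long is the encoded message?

Greedily combine the two least-frequent nodes:
combine a(3), c(17) → 20
combine 20, b(25) → 45
combine e(38), d(40) → 78
combine 45, f(77) → 122
combine 78, 122 → 200
Total encoded bits = sum of merged weights = 20 + 45 + 78 + 122 + 200 = 465.

465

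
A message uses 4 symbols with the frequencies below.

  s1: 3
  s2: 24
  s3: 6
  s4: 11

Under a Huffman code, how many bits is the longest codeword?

Merge the two lowest-weight nodes at each step:
s1(3) + s3(6) → 9
9 + s4(11) → 20
20 + s2(24) → 44
The first pair merged (s1, s3) ends up deepest, at depth 3.

3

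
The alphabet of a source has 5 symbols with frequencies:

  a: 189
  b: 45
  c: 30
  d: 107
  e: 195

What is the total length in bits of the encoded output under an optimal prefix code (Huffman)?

Greedily combine the two least-frequent nodes:
combine c(30), b(45) → 75
combine 75, d(107) → 182
combine 182, a(189) → 371
combine e(195), 371 → 566
Each symbol's bit-cost is frequency × depth; summing gives 1194 bits (equivalently 75 + 182 + 371 + 566).

1194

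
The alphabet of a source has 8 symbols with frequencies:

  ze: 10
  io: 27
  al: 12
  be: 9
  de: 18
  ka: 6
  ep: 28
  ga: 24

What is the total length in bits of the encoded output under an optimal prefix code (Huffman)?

Merge the two smallest weights repeatedly:
merge ka(6) and be(9): 15
merge ze(10) and al(12): 22
merge 15 and de(18): 33
merge 22 and ga(24): 46
merge io(27) and ep(28): 55
merge 33 and 46: 79
merge 55 and 79: 134
Each symbol's bit-cost is frequency × depth; summing gives 384 bits (equivalently 15 + 22 + 33 + 46 + 55 + 79 + 134).

384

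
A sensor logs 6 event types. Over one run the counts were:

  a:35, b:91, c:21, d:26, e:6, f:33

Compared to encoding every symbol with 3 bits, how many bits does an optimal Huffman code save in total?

155

Fixed-length: 3 bits × 212 symbols = 636 bits.
Huffman merges:
combine e(6), c(21) → 27
combine d(26), 27 → 53
combine f(33), a(35) → 68
combine 53, 68 → 121
combine b(91), 121 → 212
Huffman total = 27 + 53 + 68 + 121 + 212 = 481 bits.
Saving = 636 − 481 = 155 bits.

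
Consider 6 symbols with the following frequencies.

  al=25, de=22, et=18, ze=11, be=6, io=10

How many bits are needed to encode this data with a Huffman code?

227

Greedily combine the two least-frequent nodes:
be(6) + io(10) → 16
ze(11) + 16 → 27
et(18) + de(22) → 40
al(25) + 27 → 52
40 + 52 → 92
Each symbol's bit-cost is frequency × depth; summing gives 227 bits (equivalently 16 + 27 + 40 + 52 + 92).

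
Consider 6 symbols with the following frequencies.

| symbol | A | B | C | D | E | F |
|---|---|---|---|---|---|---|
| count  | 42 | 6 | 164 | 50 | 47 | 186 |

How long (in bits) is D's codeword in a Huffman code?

3

Huffman merges, smallest pair first:
merge B(6) and A(42): 48
merge E(47) and 48: 95
merge D(50) and 95: 145
merge 145 and C(164): 309
merge F(186) and 309: 495
D's leaf is at depth 3, giving a 3-bit codeword.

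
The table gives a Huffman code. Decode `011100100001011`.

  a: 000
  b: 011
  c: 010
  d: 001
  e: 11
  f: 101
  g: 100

bggdb

Read left to right; each codeword is recognised as soon as it completes (prefix code):
  011→b | 100→g | 100→g | 001→d | 011→b
Decoded message: bggdb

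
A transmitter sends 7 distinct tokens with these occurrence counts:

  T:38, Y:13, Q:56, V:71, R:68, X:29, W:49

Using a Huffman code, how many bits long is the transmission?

875

Greedily combine the two least-frequent nodes:
combine Y(13), X(29) → 42
combine T(38), 42 → 80
combine W(49), Q(56) → 105
combine R(68), V(71) → 139
combine 80, 105 → 185
combine 139, 185 → 324
Each symbol's bit-cost is frequency × depth; summing gives 875 bits (equivalently 42 + 80 + 105 + 139 + 185 + 324).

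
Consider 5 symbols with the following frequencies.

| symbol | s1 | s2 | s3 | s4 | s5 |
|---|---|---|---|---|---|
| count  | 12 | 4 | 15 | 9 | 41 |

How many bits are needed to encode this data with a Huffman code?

159

Build the Huffman tree bottom-up:
s2(4) + s4(9) → 13
s1(12) + 13 → 25
s3(15) + 25 → 40
40 + s5(41) → 81
The encoded length is the sum of every internal node's weight: 13 + 25 + 40 + 81 = 159 bits.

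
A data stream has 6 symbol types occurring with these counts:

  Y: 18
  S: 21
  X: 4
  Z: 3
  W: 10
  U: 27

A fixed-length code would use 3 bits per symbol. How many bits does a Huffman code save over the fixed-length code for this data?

Fixed-length: 3 bits × 83 symbols = 249 bits.
Huffman merges:
Z(3) + X(4) → 7
7 + W(10) → 17
17 + Y(18) → 35
S(21) + U(27) → 48
35 + 48 → 83
Huffman total = 7 + 17 + 35 + 48 + 83 = 190 bits.
Saving = 249 − 190 = 59 bits.

59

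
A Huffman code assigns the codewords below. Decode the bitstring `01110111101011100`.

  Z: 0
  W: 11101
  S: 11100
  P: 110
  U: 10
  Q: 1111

Read left to right; each codeword is recognised as soon as it completes (prefix code):
  0→Z | 11101→W | 11101→W | 0→Z | 11100→S
Decoded message: ZWWZS

ZWWZS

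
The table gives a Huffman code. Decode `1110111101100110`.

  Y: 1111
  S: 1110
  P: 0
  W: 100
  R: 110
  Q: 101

Read left to right; each codeword is recognised as soon as it completes (prefix code):
  1110→S | 1111→Y | 0→P | 110→R | 0→P | 110→R
Decoded message: SYPRPR

SYPRPR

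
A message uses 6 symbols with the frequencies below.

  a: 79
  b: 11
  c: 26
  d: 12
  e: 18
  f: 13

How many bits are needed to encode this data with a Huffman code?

342

Merge the two smallest weights repeatedly:
combine b(11), d(12) → 23
combine f(13), e(18) → 31
combine 23, c(26) → 49
combine 31, 49 → 80
combine a(79), 80 → 159
The encoded length is the sum of every internal node's weight: 23 + 31 + 49 + 80 + 159 = 342 bits.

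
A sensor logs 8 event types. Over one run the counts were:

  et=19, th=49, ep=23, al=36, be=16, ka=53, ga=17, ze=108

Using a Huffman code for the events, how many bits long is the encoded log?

877

Build the Huffman tree bottom-up:
be(16) + ga(17) → 33
et(19) + ep(23) → 42
33 + al(36) → 69
42 + th(49) → 91
ka(53) + 69 → 122
91 + ze(108) → 199
122 + 199 → 321
Each symbol's bit-cost is frequency × depth; summing gives 877 bits (equivalently 33 + 42 + 69 + 91 + 122 + 199 + 321).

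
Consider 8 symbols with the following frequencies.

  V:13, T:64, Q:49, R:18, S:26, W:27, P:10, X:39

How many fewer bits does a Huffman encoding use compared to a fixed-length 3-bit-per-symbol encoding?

49

Fixed-length: 3 bits × 246 symbols = 738 bits.
Huffman merges:
merge P(10) and V(13): 23
merge R(18) and 23: 41
merge S(26) and W(27): 53
merge X(39) and 41: 80
merge Q(49) and 53: 102
merge T(64) and 80: 144
merge 102 and 144: 246
Huffman total = 23 + 41 + 53 + 80 + 102 + 144 + 246 = 689 bits.
Saving = 738 − 689 = 49 bits.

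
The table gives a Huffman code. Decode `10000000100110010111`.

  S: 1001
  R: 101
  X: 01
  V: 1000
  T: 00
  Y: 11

VTTSSXY

Read left to right; each codeword is recognised as soon as it completes (prefix code):
  1000→V | 00→T | 00→T | 1001→S | 1001→S | 01→X | 11→Y
Decoded message: VTTSSXY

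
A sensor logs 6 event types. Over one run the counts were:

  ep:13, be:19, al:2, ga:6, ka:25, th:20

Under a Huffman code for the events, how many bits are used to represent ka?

2

Build the tree from the bottom:
combine al(2), ga(6) → 8
combine 8, ep(13) → 21
combine be(19), th(20) → 39
combine 21, ka(25) → 46
combine 39, 46 → 85
The subtree containing ka is merged 2 times, so code length = 2.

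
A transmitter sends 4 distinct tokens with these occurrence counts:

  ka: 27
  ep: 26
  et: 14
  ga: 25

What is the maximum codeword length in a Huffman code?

Merge the two lowest-weight nodes at each step:
et(14) + ga(25) → 39
ep(26) + ka(27) → 53
39 + 53 → 92
The first pair merged (et, ga) ends up deepest, at depth 2.

2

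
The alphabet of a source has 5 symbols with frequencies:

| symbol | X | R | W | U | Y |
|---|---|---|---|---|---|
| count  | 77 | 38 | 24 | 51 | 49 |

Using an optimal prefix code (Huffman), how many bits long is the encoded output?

540

Build the Huffman tree bottom-up:
W(24) + R(38) → 62
Y(49) + U(51) → 100
62 + X(77) → 139
100 + 139 → 239
The encoded length is the sum of every internal node's weight: 62 + 100 + 139 + 239 = 540 bits.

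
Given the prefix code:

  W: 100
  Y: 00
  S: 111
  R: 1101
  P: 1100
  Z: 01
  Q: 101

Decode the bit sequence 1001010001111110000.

WQYZSPY

Read left to right; each codeword is recognised as soon as it completes (prefix code):
  100→W | 101→Q | 00→Y | 01→Z | 111→S | 1100→P | 00→Y
Decoded message: WQYZSPY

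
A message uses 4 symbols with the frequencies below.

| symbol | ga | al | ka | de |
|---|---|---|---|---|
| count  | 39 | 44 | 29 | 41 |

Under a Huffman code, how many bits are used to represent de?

2

Build the tree from the bottom:
ka(29) + ga(39) → 68
de(41) + al(44) → 85
68 + 85 → 153
de's leaf is at depth 2, giving a 2-bit codeword.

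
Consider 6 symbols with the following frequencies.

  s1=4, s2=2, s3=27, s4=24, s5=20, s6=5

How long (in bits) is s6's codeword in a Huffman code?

3

Repeatedly merge the two smallest:
s2(2) + s1(4) → 6
s6(5) + 6 → 11
11 + s5(20) → 31
s4(24) + s3(27) → 51
31 + 51 → 82
The subtree containing s6 is merged 3 times, so code length = 3.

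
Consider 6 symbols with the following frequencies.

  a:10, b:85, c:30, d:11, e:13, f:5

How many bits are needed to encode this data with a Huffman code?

301

Merge the two smallest weights repeatedly:
combine f(5), a(10) → 15
combine d(11), e(13) → 24
combine 15, 24 → 39
combine c(30), 39 → 69
combine 69, b(85) → 154
Each symbol's bit-cost is frequency × depth; summing gives 301 bits (equivalently 15 + 24 + 39 + 69 + 154).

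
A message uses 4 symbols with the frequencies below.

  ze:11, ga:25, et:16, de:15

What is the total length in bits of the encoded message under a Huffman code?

134

Build the Huffman tree bottom-up:
combine ze(11), de(15) → 26
combine et(16), ga(25) → 41
combine 26, 41 → 67
The encoded length is the sum of every internal node's weight: 26 + 41 + 67 = 134 bits.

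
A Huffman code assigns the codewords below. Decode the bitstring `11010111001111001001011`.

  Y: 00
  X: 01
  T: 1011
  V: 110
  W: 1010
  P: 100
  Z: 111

VTPZPPT

Read left to right; each codeword is recognised as soon as it completes (prefix code):
  110→V | 1011→T | 100→P | 111→Z | 100→P | 100→P | 1011→T
Decoded message: VTPZPPT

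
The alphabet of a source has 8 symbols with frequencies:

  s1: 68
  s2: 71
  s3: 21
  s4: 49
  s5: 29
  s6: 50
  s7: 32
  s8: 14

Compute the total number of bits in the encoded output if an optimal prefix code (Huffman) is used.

Merge the two smallest weights repeatedly:
merge s8(14) and s3(21): 35
merge s5(29) and s7(32): 61
merge 35 and s4(49): 84
merge s6(50) and 61: 111
merge s1(68) and s2(71): 139
merge 84 and 111: 195
merge 139 and 195: 334
The encoded length is the sum of every internal node's weight: 35 + 61 + 84 + 111 + 139 + 195 + 334 = 959 bits.

959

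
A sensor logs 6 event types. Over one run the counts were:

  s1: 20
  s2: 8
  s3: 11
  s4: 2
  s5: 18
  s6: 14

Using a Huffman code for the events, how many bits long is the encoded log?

Greedily combine the two least-frequent nodes:
s4(2) + s2(8) → 10
10 + s3(11) → 21
s6(14) + s5(18) → 32
s1(20) + 21 → 41
32 + 41 → 73
The encoded length is the sum of every internal node's weight: 10 + 21 + 32 + 41 + 73 = 177 bits.

177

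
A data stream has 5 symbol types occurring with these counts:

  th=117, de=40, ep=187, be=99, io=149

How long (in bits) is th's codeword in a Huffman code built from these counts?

2

Repeatedly merge the two smallest:
merge de(40) and be(99): 139
merge th(117) and 139: 256
merge io(149) and ep(187): 336
merge 256 and 336: 592
th sits 2 levels below the root, so its codeword is 2 bits.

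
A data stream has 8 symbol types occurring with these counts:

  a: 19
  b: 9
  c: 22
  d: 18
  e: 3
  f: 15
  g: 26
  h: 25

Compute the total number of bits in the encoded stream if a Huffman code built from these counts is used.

Greedily combine the two least-frequent nodes:
combine e(3), b(9) → 12
combine 12, f(15) → 27
combine d(18), a(19) → 37
combine c(22), h(25) → 47
combine g(26), 27 → 53
combine 37, 47 → 84
combine 53, 84 → 137
The encoded length is the sum of every internal node's weight: 12 + 27 + 37 + 47 + 53 + 84 + 137 = 397 bits.

397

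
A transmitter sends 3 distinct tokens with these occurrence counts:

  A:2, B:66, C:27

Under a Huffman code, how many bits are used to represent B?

Huffman merges, smallest pair first:
A(2) + C(27) → 29
29 + B(66) → 95
B sits one level below the root: a 1-bit codeword.

1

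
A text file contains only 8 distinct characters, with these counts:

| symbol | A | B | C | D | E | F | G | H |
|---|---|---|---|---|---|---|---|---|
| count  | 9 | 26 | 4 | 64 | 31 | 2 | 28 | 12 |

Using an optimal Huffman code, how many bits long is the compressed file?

448

Build the Huffman tree bottom-up:
F(2) + C(4) → 6
6 + A(9) → 15
H(12) + 15 → 27
B(26) + 27 → 53
G(28) + E(31) → 59
53 + 59 → 112
D(64) + 112 → 176
The encoded length is the sum of every internal node's weight: 6 + 15 + 27 + 53 + 59 + 112 + 176 = 448 bits.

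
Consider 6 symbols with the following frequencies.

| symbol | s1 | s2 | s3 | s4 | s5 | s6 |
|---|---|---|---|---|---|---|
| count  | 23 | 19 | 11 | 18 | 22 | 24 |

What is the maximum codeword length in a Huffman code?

3

Merge the two lowest-weight nodes at each step:
s3(11) + s4(18) → 29
s2(19) + s5(22) → 41
s1(23) + s6(24) → 47
29 + 41 → 70
47 + 70 → 117
Maximum depth reached is 3.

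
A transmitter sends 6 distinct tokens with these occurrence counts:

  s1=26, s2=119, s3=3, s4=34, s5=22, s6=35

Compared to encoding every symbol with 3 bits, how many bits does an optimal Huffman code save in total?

Fixed-length: 3 bits × 239 symbols = 717 bits.
Huffman merges:
merge s3(3) and s5(22): 25
merge 25 and s1(26): 51
merge s4(34) and s6(35): 69
merge 51 and 69: 120
merge s2(119) and 120: 239
Huffman total = 25 + 51 + 69 + 120 + 239 = 504 bits.
Saving = 717 − 504 = 213 bits.

213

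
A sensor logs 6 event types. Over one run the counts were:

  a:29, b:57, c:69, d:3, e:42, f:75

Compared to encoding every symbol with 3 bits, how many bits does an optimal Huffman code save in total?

Fixed-length: 3 bits × 275 symbols = 825 bits.
Huffman merges:
combine d(3), a(29) → 32
combine 32, e(42) → 74
combine b(57), c(69) → 126
combine 74, f(75) → 149
combine 126, 149 → 275
Huffman total = 32 + 74 + 126 + 149 + 275 = 656 bits.
Saving = 825 − 656 = 169 bits.

169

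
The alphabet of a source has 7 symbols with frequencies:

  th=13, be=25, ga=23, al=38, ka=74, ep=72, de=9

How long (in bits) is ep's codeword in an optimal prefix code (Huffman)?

Huffman merges, smallest pair first:
combine de(9), th(13) → 22
combine 22, ga(23) → 45
combine be(25), al(38) → 63
combine 45, 63 → 108
combine ep(72), ka(74) → 146
combine 108, 146 → 254
The subtree containing ep is merged 2 times, so code length = 2.

2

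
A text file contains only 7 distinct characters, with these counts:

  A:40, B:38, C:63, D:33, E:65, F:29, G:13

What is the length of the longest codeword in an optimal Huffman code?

4

Merge the two lowest-weight nodes at each step:
combine G(13), F(29) → 42
combine D(33), B(38) → 71
combine A(40), 42 → 82
combine C(63), E(65) → 128
combine 71, 82 → 153
combine 128, 153 → 281
The rarest symbols sit at the bottom; the longest codeword is 4 bits.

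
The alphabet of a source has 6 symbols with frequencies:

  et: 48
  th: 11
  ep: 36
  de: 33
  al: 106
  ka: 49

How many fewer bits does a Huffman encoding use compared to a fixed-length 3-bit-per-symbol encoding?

168

Fixed-length: 3 bits × 283 symbols = 849 bits.
Huffman merges:
combine th(11), de(33) → 44
combine ep(36), 44 → 80
combine et(48), ka(49) → 97
combine 80, 97 → 177
combine al(106), 177 → 283
Huffman total = 44 + 80 + 97 + 177 + 283 = 681 bits.
Saving = 849 − 681 = 168 bits.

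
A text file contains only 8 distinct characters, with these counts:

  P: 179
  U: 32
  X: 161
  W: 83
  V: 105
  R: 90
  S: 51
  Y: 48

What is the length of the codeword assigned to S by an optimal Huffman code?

4

Build the tree from the bottom:
U(32) + Y(48) → 80
S(51) + 80 → 131
W(83) + R(90) → 173
V(105) + 131 → 236
X(161) + 173 → 334
P(179) + 236 → 415
334 + 415 → 749
S's leaf is at depth 4, giving a 4-bit codeword.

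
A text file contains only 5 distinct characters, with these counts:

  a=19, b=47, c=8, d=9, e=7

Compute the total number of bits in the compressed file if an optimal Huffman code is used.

172

Merge the two smallest weights repeatedly:
e(7) + c(8) → 15
d(9) + 15 → 24
a(19) + 24 → 43
43 + b(47) → 90
Total encoded bits = sum of merged weights = 15 + 24 + 43 + 90 = 172.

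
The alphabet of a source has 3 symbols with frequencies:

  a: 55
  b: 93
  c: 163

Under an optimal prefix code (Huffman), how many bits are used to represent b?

2

Huffman merges, smallest pair first:
combine a(55), b(93) → 148
combine 148, c(163) → 311
b sits 2 levels below the root, so its codeword is 2 bits.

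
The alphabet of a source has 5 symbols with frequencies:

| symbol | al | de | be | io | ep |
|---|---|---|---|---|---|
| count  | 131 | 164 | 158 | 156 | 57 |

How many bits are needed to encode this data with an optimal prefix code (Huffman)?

Merge the two smallest weights repeatedly:
ep(57) + al(131) → 188
io(156) + be(158) → 314
de(164) + 188 → 352
314 + 352 → 666
Each symbol's bit-cost is frequency × depth; summing gives 1520 bits (equivalently 188 + 314 + 352 + 666).

1520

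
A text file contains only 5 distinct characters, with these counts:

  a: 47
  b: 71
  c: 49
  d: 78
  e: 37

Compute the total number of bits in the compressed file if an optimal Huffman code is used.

648

Merge the two smallest weights repeatedly:
combine e(37), a(47) → 84
combine c(49), b(71) → 120
combine d(78), 84 → 162
combine 120, 162 → 282
Each symbol's bit-cost is frequency × depth; summing gives 648 bits (equivalently 84 + 120 + 162 + 282).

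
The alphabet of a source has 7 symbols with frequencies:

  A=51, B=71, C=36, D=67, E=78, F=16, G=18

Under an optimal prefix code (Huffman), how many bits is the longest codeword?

Merge the two lowest-weight nodes at each step:
merge F(16) and G(18): 34
merge 34 and C(36): 70
merge A(51) and D(67): 118
merge 70 and B(71): 141
merge E(78) and 118: 196
merge 141 and 196: 337
Maximum depth reached is 4.

4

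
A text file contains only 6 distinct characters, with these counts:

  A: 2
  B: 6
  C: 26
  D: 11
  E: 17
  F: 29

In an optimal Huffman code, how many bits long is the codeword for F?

2

Build the tree from the bottom:
A(2) + B(6) → 8
8 + D(11) → 19
E(17) + 19 → 36
C(26) + F(29) → 55
36 + 55 → 91
F sits 2 levels below the root, so its codeword is 2 bits.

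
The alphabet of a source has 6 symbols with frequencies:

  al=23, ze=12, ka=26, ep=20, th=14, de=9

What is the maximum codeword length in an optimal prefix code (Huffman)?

Merge the two lowest-weight nodes at each step:
de(9) + ze(12) → 21
th(14) + ep(20) → 34
21 + al(23) → 44
ka(26) + 34 → 60
44 + 60 → 104
The first pair merged (de, ze) ends up deepest, at depth 3.

3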